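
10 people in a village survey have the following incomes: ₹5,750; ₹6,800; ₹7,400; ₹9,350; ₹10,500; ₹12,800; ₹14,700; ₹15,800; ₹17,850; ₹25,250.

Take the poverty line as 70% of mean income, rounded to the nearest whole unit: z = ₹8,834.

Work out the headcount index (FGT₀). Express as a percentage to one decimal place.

3 of the 10 people have income below ₹8,834.
H = 3/10 = 30.0%.

30.0%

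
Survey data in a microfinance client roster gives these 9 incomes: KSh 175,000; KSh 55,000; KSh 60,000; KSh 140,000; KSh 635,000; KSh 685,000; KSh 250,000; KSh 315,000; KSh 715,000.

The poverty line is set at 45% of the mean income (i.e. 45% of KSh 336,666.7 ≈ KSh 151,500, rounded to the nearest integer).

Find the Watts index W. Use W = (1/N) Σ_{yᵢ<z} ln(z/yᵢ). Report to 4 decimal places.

0.2243

Poor units: KSh 55,000, KSh 60,000, KSh 140,000 (q = 3 of N = 9).
Log shortfalls: ln(151500/55000) = 1.0133; ln(151500/60000) = 0.9262; ln(151500/140000) = 0.0789.
W = 2.018437 / 9 = 0.2243.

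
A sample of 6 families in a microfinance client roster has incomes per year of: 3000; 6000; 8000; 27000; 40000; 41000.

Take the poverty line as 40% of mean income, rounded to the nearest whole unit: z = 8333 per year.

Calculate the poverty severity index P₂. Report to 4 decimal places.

Incomes under z: 3000, 6000, 8000 (q = 3 of N = 6).
Relative gaps: (8333−3000)/8333 = 0.6400; (8333−6000)/8333 = 0.2800; (8333−8000)/8333 = 0.0400.
Squared: 0.4096; 0.0784; 0.0016.
Sum = 0.489562; P₂ = 0.489562 / 6 = 0.0816.

0.0816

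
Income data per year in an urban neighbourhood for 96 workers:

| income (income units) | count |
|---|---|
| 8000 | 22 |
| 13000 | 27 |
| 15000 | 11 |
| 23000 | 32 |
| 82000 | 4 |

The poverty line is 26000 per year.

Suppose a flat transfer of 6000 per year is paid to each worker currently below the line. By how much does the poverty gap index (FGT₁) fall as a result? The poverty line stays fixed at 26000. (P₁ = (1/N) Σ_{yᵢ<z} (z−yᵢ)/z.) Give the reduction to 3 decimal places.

0.183

Before: below the line — 22×8000, 27×13000, 11×15000, 32×23000; poverty gap index (FGT₁) = 0.38622.
After the 6000 transfer: below the line — 22×14000, 27×19000, 11×21000; poverty gap index (FGT₁) = 0.20353.
Reduction = 0.38622 − 0.20353 = 0.183.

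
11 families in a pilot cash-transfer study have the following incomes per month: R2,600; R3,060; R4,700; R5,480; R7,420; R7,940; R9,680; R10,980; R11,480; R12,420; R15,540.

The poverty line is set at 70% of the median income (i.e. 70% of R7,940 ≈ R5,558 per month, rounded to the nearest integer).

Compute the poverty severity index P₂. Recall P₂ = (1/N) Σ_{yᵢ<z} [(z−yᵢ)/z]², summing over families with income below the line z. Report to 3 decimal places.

0.046

Below the line: R2,600, R3,060, R4,700, R5,480 (q = 4 of N = 11).
Relative gaps: (5558−2600)/5558 = 0.5322; (5558−3060)/5558 = 0.4494; (5558−4700)/5558 = 0.1544; (5558−5480)/5558 = 0.0140.
Squared: 0.2832; 0.2020; 0.0238; 0.0002.
Sum = 0.509269; P₂ = 0.509269 / 11 = 0.046.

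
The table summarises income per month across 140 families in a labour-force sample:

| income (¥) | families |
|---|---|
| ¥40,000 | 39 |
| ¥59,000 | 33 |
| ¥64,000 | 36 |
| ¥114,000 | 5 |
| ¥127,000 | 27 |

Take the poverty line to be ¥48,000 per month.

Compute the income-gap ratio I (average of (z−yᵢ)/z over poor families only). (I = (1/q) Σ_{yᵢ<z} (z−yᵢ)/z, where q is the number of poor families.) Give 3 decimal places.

Below z: 39×¥40,000 (q = 39 of N = 140).
Relative gaps: 0.1667 (×39); sum = 6.500000.
The income-gap ratio divides by q (the poor only): 6.500000 / 39 = 0.167.

0.167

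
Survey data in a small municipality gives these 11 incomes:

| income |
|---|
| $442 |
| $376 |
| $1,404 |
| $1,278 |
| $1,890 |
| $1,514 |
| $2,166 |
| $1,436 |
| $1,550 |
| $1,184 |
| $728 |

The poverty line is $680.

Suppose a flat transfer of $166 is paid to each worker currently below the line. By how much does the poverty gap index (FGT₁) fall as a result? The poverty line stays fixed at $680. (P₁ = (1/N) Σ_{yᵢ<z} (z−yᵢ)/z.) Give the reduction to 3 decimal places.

0.044

Before: below the line — $376, $442; poverty gap index (FGT₁) = 0.07246.
After the $166 transfer: below the line — $542, $608; poverty gap index (FGT₁) = 0.02807.
Reduction = 0.07246 − 0.02807 = 0.044.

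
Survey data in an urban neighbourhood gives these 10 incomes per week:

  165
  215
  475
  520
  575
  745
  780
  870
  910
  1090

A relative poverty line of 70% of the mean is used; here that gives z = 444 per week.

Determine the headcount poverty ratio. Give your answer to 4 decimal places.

2 of the 10 individuals have income below 444.
H = 2/10 = 0.2000.

0.2000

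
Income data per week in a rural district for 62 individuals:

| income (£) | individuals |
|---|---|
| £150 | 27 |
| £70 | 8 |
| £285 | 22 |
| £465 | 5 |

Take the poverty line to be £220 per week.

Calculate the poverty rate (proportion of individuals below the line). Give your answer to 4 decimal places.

0.5645

35 of the 62 individuals have income below £220.
H = 35/62 = 0.5645.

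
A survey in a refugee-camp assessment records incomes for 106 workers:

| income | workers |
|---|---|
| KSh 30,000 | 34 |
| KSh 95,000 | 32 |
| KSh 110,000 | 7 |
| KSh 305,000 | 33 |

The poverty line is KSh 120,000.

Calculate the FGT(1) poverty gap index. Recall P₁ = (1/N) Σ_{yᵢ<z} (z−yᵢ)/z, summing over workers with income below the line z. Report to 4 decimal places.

0.3090

Incomes under z: 34×KSh 30,000, 32×KSh 95,000, 7×KSh 110,000 (q = 73 of N = 106).
Gap ratios (z−y)/z: (120000−30000)/120000 = 0.7500 (×34); (120000−95000)/120000 = 0.2083 (×32); (120000−110000)/120000 = 0.0833 (×7).
Sum of shortfalls = 32.750000; P₁ averages over all N: 32.750000 / 106 = 0.3090.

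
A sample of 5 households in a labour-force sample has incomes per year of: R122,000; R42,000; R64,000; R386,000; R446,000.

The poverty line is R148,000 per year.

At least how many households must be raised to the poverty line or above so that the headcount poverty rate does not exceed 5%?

3

Currently q = 3 of N = 5 are below the line (H = 0.600).
A headcount ratio of at most 5% allows at most ⌊0.05 × 5⌋ = 0 poor households.
So at least 3 − 0 = 3 must be lifted.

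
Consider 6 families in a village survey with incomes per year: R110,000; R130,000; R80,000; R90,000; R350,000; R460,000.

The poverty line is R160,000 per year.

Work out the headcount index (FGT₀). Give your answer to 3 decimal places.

0.667

4 of the 6 families have income below R160,000.
H = 4/6 = 0.667.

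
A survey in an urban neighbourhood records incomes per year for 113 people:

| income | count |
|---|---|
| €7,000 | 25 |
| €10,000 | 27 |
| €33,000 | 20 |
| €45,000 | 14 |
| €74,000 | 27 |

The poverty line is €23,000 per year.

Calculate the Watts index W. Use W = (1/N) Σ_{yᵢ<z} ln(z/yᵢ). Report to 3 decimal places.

0.462

Below z: 25×€7,000, 27×€10,000 (q = 52 of N = 113).
ln(z/y) terms: ln(23000/7000) = 1.1896 (×25); ln(23000/10000) = 0.8329 (×27).
W = 52.228148 / 113 = 0.462.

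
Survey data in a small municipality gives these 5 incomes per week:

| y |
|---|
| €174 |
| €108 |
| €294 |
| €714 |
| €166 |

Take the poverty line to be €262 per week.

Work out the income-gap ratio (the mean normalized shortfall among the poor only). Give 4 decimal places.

Poor units: €108, €166, €174 (q = 3 of N = 5).
Relative gaps: 0.5878, 0.3664, 0.3359; sum = 1.290076.
I averages over the q = 3 poor units only: 1.290076 / 3 = 0.4300.

0.4300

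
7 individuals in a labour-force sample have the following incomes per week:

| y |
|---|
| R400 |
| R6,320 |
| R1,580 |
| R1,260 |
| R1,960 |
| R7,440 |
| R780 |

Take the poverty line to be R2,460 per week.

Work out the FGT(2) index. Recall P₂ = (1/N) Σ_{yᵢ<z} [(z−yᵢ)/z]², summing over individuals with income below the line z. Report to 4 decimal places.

0.2250

Below z: R400, R780, R1,260, R1,580, R1,960 (q = 5 of N = 7).
Shortfall ratios: (2460−400)/2460 = 0.8374; (2460−780)/2460 = 0.6829; (2460−1260)/2460 = 0.4878; (2460−1580)/2460 = 0.3577; (2460−1960)/2460 = 0.2033.
Squared: 0.7012; 0.4664; 0.2380; 0.1280; 0.0413.
Sum = 1.574856; P₂ = 1.574856 / 7 = 0.2250.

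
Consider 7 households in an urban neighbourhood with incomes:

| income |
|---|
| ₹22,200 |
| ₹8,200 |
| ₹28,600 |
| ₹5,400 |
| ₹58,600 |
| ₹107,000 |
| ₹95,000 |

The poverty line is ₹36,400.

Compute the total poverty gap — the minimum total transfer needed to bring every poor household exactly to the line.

₹81,200

Below z: ₹5,400, ₹8,200, ₹22,200, ₹28,600 (q = 4 of N = 7).
Individual gaps: 36400−5400 = 31000; 36400−8200 = 28200; 36400−22200 = 14200; 36400−28600 = 7800.
Aggregate gap = ₹81,200.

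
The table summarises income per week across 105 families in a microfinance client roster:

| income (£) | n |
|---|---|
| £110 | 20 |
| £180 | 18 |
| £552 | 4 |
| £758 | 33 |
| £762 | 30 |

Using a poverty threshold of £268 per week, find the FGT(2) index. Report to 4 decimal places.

0.0847

Incomes under z: 20×£110, 18×£180 (q = 38 of N = 105).
Relative gaps: (268−110)/268 = 0.5896 (×20); (268−180)/268 = 0.3284 (×18).
Squared: 0.3476 (×20); 0.1078 (×18).
Sum = 8.892181; P₂ = 8.892181 / 105 = 0.0847.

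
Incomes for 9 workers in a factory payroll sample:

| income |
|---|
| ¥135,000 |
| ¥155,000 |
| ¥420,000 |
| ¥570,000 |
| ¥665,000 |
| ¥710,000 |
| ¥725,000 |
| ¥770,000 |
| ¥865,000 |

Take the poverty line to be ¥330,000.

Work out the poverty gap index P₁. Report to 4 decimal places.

0.1246

Poor units: ¥135,000, ¥155,000 (q = 2 of N = 9).
Gap ratios (z−y)/z: (330000−135000)/330000 = 0.5909; (330000−155000)/330000 = 0.5303.
Sum of shortfalls = 1.121212; P₁ averages over all N: 1.121212 / 9 = 0.1246.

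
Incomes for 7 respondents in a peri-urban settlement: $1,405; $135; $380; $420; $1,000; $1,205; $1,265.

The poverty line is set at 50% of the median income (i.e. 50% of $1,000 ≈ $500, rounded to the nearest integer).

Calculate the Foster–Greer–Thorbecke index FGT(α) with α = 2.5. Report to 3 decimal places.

0.071

Incomes under z: $135, $380, $420 (q = 3 of N = 7).
Gap ratios (z−y)/z: (500−135)/500 = 0.7300; (500−380)/500 = 0.2400; (500−420)/500 = 0.1600.
Raised to α = 2.5: 0.45531; 0.02822; 0.01024.
Sum = 0.493768; FGT(2.5) = 0.493768 / 7 = 0.071.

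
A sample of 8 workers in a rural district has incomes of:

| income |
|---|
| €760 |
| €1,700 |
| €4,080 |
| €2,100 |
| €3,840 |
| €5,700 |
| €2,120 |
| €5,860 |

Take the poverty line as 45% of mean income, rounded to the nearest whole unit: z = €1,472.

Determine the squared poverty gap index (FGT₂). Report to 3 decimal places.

Below the line: €760 (q = 1 of N = 8).
Relative gaps: (1472−760)/1472 = 0.4837.
Squared: 0.2340.
Sum = 0.233961; P₂ = 0.233961 / 8 = 0.029.

0.029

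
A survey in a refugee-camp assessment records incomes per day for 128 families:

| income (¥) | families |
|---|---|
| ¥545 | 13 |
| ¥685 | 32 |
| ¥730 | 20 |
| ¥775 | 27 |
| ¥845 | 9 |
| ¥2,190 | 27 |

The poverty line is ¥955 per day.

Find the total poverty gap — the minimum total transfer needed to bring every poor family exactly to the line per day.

¥24,320

Below the line: 13×¥545, 32×¥685, 20×¥730, 27×¥775, 9×¥845 (q = 101 of N = 128).
Individual gaps: 13×(955−545) = 5330; 32×(955−685) = 8640; 20×(955−730) = 4500; 27×(955−775) = 4860; 9×(955−845) = 990.
Aggregate gap = ¥24,320.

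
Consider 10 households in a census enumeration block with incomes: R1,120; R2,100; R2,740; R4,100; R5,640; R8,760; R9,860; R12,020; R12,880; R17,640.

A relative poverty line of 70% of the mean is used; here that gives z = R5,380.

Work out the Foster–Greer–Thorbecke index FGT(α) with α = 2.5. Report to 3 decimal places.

Below z: R1,120, R2,100, R2,740, R4,100 (q = 4 of N = 10).
Normalized shortfalls: (5380−1120)/5380 = 0.7918; (5380−2100)/5380 = 0.6097; (5380−2740)/5380 = 0.4907; (5380−4100)/5380 = 0.2379.
Raised to α = 2.5: 0.55792; 0.29022; 0.16868; 0.02761.
Sum = 1.044423; FGT(2.5) = 1.044423 / 10 = 0.104.

0.104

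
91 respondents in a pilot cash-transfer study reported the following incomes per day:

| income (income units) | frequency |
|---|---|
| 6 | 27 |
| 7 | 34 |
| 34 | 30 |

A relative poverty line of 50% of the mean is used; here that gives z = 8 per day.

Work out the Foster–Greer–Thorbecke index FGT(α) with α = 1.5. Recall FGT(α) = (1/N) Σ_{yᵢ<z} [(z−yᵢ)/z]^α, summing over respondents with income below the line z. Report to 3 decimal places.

Incomes under z: 27×6, 34×7 (q = 61 of N = 91).
Gap ratios (z−y)/z: (8−6)/8 = 0.2500 (×27); (8−7)/8 = 0.1250 (×34).
Raised to α = 1.5: 0.12500 (×27); 0.04419 (×34).
Sum = 4.877602; FGT(1.5) = 4.877602 / 91 = 0.054.

0.054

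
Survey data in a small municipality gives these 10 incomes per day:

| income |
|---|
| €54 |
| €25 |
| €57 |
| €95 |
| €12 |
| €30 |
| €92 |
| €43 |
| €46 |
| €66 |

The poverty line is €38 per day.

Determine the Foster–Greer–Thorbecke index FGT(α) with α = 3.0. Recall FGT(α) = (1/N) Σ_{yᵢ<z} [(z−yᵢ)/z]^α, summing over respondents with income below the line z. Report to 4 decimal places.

0.0370

Below z: €12, €25, €30 (q = 3 of N = 10).
Relative gaps: (38−12)/38 = 0.6842; (38−25)/38 = 0.3421; (38−30)/38 = 0.2105.
Raised to α = 3.0: 0.32031; 0.04004; 0.00933.
Sum = 0.369679; FGT(3.0) = 0.369679 / 10 = 0.0370.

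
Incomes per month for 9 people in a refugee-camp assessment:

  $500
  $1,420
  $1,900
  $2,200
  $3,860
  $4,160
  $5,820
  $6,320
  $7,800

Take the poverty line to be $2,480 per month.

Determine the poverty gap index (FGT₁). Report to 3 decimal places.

Poor units: $500, $1,420, $1,900, $2,200 (q = 4 of N = 9).
Shortfall ratios: (2480−500)/2480 = 0.7984; (2480−1420)/2480 = 0.4274; (2480−1900)/2480 = 0.2339; (2480−2200)/2480 = 0.1129.
Σ = 1.572581. Dividing by the full population N = 9 gives P₁ = 0.175.

0.175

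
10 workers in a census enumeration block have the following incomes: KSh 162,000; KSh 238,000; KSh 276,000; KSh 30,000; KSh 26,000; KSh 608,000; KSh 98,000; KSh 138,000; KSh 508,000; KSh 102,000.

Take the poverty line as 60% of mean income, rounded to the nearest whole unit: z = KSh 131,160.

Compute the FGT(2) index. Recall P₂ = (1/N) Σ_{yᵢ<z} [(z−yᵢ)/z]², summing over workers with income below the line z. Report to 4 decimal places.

0.1351

Below the line: KSh 26,000, KSh 30,000, KSh 98,000, KSh 102,000 (q = 4 of N = 10).
Shortfall ratios: (131160−26000)/131160 = 0.8018; (131160−30000)/131160 = 0.7713; (131160−98000)/131160 = 0.2528; (131160−102000)/131160 = 0.2223.
Squared: 0.6428; 0.5949; 0.0639; 0.0494.
Sum = 1.351040; P₂ = 1.351040 / 10 = 0.1351.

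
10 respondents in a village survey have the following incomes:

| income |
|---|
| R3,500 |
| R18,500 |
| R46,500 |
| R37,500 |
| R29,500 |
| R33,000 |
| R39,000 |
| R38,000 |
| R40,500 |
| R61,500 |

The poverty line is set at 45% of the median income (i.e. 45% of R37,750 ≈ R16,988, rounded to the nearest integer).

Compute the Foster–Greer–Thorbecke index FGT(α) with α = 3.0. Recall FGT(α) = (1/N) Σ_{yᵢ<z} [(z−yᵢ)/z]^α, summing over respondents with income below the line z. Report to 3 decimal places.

0.050

Incomes under z: R3,500 (q = 1 of N = 10).
Normalized shortfalls: (16988−3500)/16988 = 0.7940.
Raised to α = 3.0: 0.50051.
Sum = 0.500514; FGT(3.0) = 0.500514 / 10 = 0.050.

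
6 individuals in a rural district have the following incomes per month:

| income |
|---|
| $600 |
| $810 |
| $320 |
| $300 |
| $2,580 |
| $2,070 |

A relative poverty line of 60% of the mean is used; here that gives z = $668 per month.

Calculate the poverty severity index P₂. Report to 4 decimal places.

0.0975

Incomes under z: $300, $320, $600 (q = 3 of N = 6).
Relative gaps: (668−300)/668 = 0.5509; (668−320)/668 = 0.5210; (668−600)/668 = 0.1018.
Squared: 0.3035; 0.2714; 0.0104.
Sum = 0.585249; P₂ = 0.585249 / 6 = 0.0975.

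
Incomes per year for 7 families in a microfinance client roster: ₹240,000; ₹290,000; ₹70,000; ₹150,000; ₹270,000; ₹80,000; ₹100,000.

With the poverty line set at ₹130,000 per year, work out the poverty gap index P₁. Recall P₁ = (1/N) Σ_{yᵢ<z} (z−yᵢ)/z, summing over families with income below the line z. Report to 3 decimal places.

Below the line: ₹70,000, ₹80,000, ₹100,000 (q = 3 of N = 7).
Gap ratios (z−y)/z: (130000−70000)/130000 = 0.4615; (130000−80000)/130000 = 0.3846; (130000−100000)/130000 = 0.2308.
Σ = 1.076923. Dividing by the full population N = 7 gives P₁ = 0.154.

0.154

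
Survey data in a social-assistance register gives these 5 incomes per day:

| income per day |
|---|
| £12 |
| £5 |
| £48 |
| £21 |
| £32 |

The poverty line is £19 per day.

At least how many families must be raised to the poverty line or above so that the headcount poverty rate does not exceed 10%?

Currently q = 2 of N = 5 are below the line (H = 0.400).
A headcount ratio of at most 10% allows at most ⌊0.10 × 5⌋ = 0 poor families.
So at least 2 − 0 = 2 must be lifted.

2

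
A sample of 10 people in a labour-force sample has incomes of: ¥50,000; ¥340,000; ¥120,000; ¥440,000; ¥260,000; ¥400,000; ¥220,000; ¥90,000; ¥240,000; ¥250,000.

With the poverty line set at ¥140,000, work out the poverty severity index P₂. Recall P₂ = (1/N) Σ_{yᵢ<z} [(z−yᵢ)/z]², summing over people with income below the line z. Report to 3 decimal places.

0.056

Below z: ¥50,000, ¥90,000, ¥120,000 (q = 3 of N = 10).
Normalized shortfalls: (140000−50000)/140000 = 0.6429; (140000−90000)/140000 = 0.3571; (140000−120000)/140000 = 0.1429.
Squared: 0.4133; 0.1276; 0.0204.
Sum = 0.561224; P₂ = 0.561224 / 10 = 0.056.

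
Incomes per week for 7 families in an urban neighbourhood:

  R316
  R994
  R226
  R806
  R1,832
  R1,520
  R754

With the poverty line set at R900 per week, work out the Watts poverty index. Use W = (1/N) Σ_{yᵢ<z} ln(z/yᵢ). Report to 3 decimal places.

0.388

Below z: R226, R316, R754, R806 (q = 4 of N = 7).
Log shortfalls: ln(900/226) = 1.3819; ln(900/316) = 1.0467; ln(900/754) = 0.1770; ln(900/806) = 0.1103.
W = 2.715826 / 7 = 0.388.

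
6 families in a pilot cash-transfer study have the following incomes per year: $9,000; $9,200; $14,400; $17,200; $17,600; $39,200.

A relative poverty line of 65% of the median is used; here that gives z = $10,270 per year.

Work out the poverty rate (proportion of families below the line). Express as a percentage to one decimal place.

2 of the 6 families have income below $10,270.
H = 2/6 = 33.3%.

33.3%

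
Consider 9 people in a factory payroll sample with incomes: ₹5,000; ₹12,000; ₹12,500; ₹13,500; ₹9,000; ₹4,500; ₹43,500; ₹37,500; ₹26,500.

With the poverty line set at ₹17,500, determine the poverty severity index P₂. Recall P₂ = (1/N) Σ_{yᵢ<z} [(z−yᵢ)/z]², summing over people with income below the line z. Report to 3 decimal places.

Incomes under z: ₹4,500, ₹5,000, ₹9,000, ₹12,000, ₹12,500, ₹13,500 (q = 6 of N = 9).
Relative gaps: (17500−4500)/17500 = 0.7429; (17500−5000)/17500 = 0.7143; (17500−9000)/17500 = 0.4857; (17500−12000)/17500 = 0.3143; (17500−12500)/17500 = 0.2857; (17500−13500)/17500 = 0.2286.
Squared: 0.5518; 0.5102; 0.2359; 0.0988; 0.0816; 0.0522.
Sum = 1.530612; P₂ = 1.530612 / 9 = 0.170.

0.170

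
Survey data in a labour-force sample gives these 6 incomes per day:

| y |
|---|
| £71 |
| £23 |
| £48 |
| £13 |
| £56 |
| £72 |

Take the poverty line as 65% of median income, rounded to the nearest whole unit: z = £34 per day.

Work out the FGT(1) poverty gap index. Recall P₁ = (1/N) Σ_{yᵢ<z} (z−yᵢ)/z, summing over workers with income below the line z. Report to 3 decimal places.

0.157

Incomes under z: £13, £23 (q = 2 of N = 6).
Relative gaps: (34−13)/34 = 0.6176; (34−23)/34 = 0.3235.
Σ = 0.941176. Dividing by the full population N = 6 gives P₁ = 0.157.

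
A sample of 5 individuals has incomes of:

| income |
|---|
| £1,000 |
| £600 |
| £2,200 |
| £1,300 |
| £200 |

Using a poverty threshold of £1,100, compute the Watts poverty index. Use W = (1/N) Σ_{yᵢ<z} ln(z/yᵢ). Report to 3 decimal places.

0.481

Below the line: £200, £600, £1,000 (q = 3 of N = 5).
ln(z/y) terms: ln(1100/200) = 1.7047; ln(1100/600) = 0.6061; ln(1100/1000) = 0.0953.
W = 2.406194 / 5 = 0.481.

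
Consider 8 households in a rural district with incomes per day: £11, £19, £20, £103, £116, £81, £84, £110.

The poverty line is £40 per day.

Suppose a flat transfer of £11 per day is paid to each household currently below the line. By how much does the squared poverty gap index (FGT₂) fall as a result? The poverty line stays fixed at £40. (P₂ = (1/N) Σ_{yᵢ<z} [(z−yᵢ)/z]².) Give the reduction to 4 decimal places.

0.0920

Before: below the line — £11, £19, £20; squared poverty gap index (FGT₂) = 0.131406.
After the £11 transfer: below the line — £22, £30, £31; squared poverty gap index (FGT₂) = 0.039453.
Reduction = 0.131406 − 0.039453 = 0.0920.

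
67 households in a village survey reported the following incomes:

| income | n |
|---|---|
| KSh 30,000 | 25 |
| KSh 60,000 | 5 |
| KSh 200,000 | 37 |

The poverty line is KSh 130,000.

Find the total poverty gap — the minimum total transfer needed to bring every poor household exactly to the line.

Poor units: 25×KSh 30,000, 5×KSh 60,000 (q = 30 of N = 67).
Individual gaps: 25×(130000−30000) = 2500000; 5×(130000−60000) = 350000.
Aggregate gap = KSh 2,850,000.

KSh 2,850,000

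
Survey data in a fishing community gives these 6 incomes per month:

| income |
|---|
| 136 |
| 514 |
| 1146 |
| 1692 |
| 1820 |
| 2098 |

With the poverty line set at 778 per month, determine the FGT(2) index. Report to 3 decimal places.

0.133

Below z: 136, 514 (q = 2 of N = 6).
Relative gaps: (778−136)/778 = 0.8252; (778−514)/778 = 0.3393.
Squared: 0.6809; 0.1151.
Sum = 0.796089; P₂ = 0.796089 / 6 = 0.133.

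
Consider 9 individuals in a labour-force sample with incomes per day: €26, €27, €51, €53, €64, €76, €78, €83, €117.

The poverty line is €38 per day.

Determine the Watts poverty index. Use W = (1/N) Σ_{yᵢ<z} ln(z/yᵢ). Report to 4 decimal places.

0.0801

Below the line: €26, €27 (q = 2 of N = 9).
ln(z/y) terms: ln(38/26) = 0.3795; ln(38/27) = 0.3417.
W = 0.721239 / 9 = 0.0801.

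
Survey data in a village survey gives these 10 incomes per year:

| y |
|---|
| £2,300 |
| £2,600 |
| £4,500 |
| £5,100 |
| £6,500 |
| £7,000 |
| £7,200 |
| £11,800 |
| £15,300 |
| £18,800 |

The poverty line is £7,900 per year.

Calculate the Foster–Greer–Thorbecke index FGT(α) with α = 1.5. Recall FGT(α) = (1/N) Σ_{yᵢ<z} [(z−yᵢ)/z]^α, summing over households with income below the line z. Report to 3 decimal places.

0.178

Incomes under z: £2,300, £2,600, £4,500, £5,100, £6,500, £7,000, £7,200 (q = 7 of N = 10).
Shortfall ratios: (7900−2300)/7900 = 0.7089; (7900−2600)/7900 = 0.6709; (7900−4500)/7900 = 0.4304; (7900−5100)/7900 = 0.3544; (7900−6500)/7900 = 0.1772; (7900−7000)/7900 = 0.1139; (7900−7200)/7900 = 0.0886.
Raised to α = 1.5: 0.59682; 0.54951; 0.28234; 0.21101; 0.07460; 0.03845; 0.02638.
Sum = 1.779105; FGT(1.5) = 1.779105 / 10 = 0.178.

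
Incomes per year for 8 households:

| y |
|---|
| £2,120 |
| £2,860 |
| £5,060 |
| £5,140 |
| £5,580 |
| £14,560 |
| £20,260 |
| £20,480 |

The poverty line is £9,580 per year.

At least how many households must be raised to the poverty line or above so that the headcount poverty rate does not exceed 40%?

2

5 of the 8 households are poor, so H = 5/8 = 0.625.
A headcount ratio of at most 40% allows at most ⌊0.40 × 8⌋ = 3 poor households.
So at least 5 − 3 = 2 must be lifted.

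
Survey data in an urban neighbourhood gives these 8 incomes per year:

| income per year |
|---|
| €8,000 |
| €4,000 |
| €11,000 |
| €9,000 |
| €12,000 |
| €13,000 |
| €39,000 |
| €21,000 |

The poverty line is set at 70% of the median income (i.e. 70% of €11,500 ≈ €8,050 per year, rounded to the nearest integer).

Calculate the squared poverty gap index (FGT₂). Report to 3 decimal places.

Poor units: €4,000, €8,000 (q = 2 of N = 8).
Shortfall ratios: (8050−4000)/8050 = 0.5031; (8050−8000)/8050 = 0.0062.
Squared: 0.2531; 0.0000.
Sum = 0.253154; P₂ = 0.253154 / 8 = 0.032.

0.032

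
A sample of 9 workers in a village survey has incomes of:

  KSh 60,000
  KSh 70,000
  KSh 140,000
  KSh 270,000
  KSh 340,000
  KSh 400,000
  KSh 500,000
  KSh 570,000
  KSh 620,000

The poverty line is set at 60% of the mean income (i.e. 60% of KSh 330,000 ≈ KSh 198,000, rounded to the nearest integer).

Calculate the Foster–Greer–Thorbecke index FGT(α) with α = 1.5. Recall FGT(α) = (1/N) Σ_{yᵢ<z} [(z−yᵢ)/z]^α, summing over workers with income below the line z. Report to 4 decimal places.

Poor units: KSh 60,000, KSh 70,000, KSh 140,000 (q = 3 of N = 9).
Normalized shortfalls: (198000−60000)/198000 = 0.6970; (198000−70000)/198000 = 0.6465; (198000−140000)/198000 = 0.2929.
Raised to α = 1.5: 0.58186; 0.51978; 0.15854.
Sum = 1.260182; FGT(1.5) = 1.260182 / 9 = 0.1400.

0.1400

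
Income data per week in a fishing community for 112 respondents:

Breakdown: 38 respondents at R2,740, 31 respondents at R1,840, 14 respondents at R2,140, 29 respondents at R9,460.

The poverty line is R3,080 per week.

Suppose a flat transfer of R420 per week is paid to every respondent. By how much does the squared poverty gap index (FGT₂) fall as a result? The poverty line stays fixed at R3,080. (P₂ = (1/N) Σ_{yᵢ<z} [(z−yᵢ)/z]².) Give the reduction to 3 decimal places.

0.037

Before: below the line — 31×R1,840, 14×R2,140, 38×R2,740; squared poverty gap index (FGT₂) = 0.06064.
After the R420 transfer: below the line — 31×R2,260, 14×R2,560; squared poverty gap index (FGT₂) = 0.02318.
Reduction = 0.06064 − 0.02318 = 0.037.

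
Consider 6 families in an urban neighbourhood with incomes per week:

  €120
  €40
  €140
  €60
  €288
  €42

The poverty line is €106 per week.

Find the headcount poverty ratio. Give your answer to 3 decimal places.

0.500

3 of the 6 families have income below €106.
H = 3/6 = 0.500.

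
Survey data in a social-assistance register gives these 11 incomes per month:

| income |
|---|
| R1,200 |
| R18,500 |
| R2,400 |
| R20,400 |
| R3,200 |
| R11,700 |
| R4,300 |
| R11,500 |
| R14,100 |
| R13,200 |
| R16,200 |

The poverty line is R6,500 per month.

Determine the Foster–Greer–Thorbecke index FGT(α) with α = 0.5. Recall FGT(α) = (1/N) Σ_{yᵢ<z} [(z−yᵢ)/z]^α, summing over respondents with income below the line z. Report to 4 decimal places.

Incomes under z: R1,200, R2,400, R3,200, R4,300 (q = 4 of N = 11).
Relative gaps: (6500−1200)/6500 = 0.8154; (6500−2400)/6500 = 0.6308; (6500−3200)/6500 = 0.5077; (6500−4300)/6500 = 0.3385.
Raised to α = 0.5: 0.90299; 0.79421; 0.71253; 0.58177.
Sum = 2.991496; FGT(0.5) = 2.991496 / 11 = 0.2720.

0.2720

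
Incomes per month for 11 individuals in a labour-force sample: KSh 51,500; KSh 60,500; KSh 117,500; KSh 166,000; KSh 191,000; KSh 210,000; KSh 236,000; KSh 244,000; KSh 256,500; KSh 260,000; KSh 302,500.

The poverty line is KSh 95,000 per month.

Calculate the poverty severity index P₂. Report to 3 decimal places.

Below z: KSh 51,500, KSh 60,500 (q = 2 of N = 11).
Normalized shortfalls: (95000−51500)/95000 = 0.4579; (95000−60500)/95000 = 0.3632.
Squared: 0.2097; 0.1319.
Sum = 0.341551; P₂ = 0.341551 / 11 = 0.031.

0.031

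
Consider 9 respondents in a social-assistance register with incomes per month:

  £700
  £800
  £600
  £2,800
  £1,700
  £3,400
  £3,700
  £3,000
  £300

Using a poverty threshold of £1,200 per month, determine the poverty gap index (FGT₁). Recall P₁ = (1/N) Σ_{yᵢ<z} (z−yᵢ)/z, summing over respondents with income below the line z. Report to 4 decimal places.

Poor units: £300, £600, £700, £800 (q = 4 of N = 9).
Relative gaps: (1200−300)/1200 = 0.7500; (1200−600)/1200 = 0.5000; (1200−700)/1200 = 0.4167; (1200−800)/1200 = 0.3333.
Σ = 2.000000. Dividing by the full population N = 9 gives P₁ = 0.2222.

0.2222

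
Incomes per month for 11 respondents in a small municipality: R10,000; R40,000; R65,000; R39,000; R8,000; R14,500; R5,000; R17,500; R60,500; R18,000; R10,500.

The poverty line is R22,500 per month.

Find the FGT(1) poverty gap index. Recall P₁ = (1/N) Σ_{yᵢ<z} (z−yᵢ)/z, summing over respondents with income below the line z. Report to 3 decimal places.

0.299

Incomes under z: R5,000, R8,000, R10,000, R10,500, R14,500, R17,500, R18,000 (q = 7 of N = 11).
Gap ratios (z−y)/z: (22500−5000)/22500 = 0.7778; (22500−8000)/22500 = 0.6444; (22500−10000)/22500 = 0.5556; (22500−10500)/22500 = 0.5333; (22500−14500)/22500 = 0.3556; (22500−17500)/22500 = 0.2222; (22500−18000)/22500 = 0.2000.
Σ = 3.288889. Dividing by the full population N = 11 gives P₁ = 0.299.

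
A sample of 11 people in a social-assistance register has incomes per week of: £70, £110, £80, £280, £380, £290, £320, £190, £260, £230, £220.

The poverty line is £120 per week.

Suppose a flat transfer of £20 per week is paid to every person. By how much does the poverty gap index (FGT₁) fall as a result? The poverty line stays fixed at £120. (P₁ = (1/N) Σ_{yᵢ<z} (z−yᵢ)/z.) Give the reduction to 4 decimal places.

0.0379

Before: below the line — £70, £80, £110; poverty gap index (FGT₁) = 0.075758.
After the £20 transfer: below the line — £90, £100; poverty gap index (FGT₁) = 0.037879.
Reduction = 0.075758 − 0.037879 = 0.0379.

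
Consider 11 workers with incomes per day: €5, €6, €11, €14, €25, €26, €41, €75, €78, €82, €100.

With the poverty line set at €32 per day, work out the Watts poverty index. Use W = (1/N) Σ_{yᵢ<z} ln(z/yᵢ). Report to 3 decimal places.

Below z: €5, €6, €11, €14, €25, €26 (q = 6 of N = 11).
Log gaps: ln(32/5) = 1.8563; ln(32/6) = 1.6740; ln(32/11) = 1.0678; ln(32/14) = 0.8267; ln(32/25) = 0.2469; ln(32/26) = 0.2076.
W = 5.879293 / 11 = 0.534.

0.534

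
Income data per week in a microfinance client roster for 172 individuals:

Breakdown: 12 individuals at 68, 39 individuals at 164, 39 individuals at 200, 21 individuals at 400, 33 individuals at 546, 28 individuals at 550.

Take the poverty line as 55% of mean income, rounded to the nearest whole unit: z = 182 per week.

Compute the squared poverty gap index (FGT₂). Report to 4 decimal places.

Below the line: 12×68, 39×164 (q = 51 of N = 172).
Normalized shortfalls: (182−68)/182 = 0.6264 (×12); (182−164)/182 = 0.0989 (×39).
Squared: 0.3923 (×12); 0.0098 (×39).
Sum = 5.089603; P₂ = 5.089603 / 172 = 0.0296.

0.0296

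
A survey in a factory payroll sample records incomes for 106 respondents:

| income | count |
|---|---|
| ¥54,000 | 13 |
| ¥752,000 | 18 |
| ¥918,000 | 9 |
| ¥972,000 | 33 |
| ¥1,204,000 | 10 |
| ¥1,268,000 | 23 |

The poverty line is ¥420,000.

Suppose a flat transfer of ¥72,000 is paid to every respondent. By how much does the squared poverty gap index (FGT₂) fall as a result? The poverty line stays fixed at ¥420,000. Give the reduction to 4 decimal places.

Before: below the line — 13×¥54,000; squared poverty gap index (FGT₂) = 0.093132.
After the ¥72,000 transfer: below the line — 13×¥126,000; squared poverty gap index (FGT₂) = 0.060094.
Reduction = 0.093132 − 0.060094 = 0.0330.

0.0330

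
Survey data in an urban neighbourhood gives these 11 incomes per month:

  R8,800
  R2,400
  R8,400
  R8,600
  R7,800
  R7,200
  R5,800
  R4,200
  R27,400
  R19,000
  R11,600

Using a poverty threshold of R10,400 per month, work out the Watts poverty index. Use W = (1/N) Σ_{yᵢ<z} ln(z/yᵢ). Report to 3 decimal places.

Poor units: R2,400, R4,200, R5,800, R7,200, R7,800, R8,400, R8,600, R8,800 (q = 8 of N = 11).
ln(z/y) terms: ln(10400/2400) = 1.4663; ln(10400/4200) = 0.9067; ln(10400/5800) = 0.5839; ln(10400/7200) = 0.3677; ln(10400/7800) = 0.2877; ln(10400/8400) = 0.2136; ln(10400/8600) = 0.1900; ln(10400/8800) = 0.1671.
W = 4.183085 / 11 = 0.380.

0.380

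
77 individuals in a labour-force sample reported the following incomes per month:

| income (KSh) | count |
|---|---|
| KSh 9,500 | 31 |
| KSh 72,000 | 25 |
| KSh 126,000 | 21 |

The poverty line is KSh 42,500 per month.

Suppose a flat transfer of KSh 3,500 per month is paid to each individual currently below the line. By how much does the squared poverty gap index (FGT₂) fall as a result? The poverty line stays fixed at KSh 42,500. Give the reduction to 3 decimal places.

0.049

Before: below the line — 31×KSh 9,500; squared poverty gap index (FGT₂) = 0.24273.
After the KSh 3,500 transfer: below the line — 31×KSh 13,000; squared poverty gap index (FGT₂) = 0.19397.
Reduction = 0.24273 − 0.19397 = 0.049.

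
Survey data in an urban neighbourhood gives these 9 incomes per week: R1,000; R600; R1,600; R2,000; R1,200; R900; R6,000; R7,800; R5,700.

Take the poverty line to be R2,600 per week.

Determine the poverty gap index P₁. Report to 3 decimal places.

Below z: R600, R900, R1,000, R1,200, R1,600, R2,000 (q = 6 of N = 9).
Shortfall ratios: (2600−600)/2600 = 0.7692; (2600−900)/2600 = 0.6538; (2600−1000)/2600 = 0.6154; (2600−1200)/2600 = 0.5385; (2600−1600)/2600 = 0.3846; (2600−2000)/2600 = 0.2308.
Sum of shortfalls = 3.192308; P₁ averages over all N: 3.192308 / 9 = 0.355.

0.355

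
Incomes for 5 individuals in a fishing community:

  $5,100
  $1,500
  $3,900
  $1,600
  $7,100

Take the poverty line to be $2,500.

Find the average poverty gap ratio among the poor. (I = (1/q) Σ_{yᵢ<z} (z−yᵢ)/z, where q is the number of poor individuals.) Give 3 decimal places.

Incomes under z: $1,500, $1,600 (q = 2 of N = 5).
Relative gaps: 0.4000, 0.3600; sum = 0.760000.
I averages over the q = 2 poor units only: 0.760000 / 2 = 0.380.

0.380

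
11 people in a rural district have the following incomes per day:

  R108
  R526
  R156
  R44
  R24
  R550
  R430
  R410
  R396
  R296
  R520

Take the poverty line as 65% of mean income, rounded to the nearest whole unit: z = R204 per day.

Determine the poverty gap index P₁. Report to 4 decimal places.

0.2157

Incomes under z: R24, R44, R108, R156 (q = 4 of N = 11).
Gap ratios (z−y)/z: (204−24)/204 = 0.8824; (204−44)/204 = 0.7843; (204−108)/204 = 0.4706; (204−156)/204 = 0.2353.
Σ = 2.372549. Dividing by the full population N = 11 gives P₁ = 0.2157.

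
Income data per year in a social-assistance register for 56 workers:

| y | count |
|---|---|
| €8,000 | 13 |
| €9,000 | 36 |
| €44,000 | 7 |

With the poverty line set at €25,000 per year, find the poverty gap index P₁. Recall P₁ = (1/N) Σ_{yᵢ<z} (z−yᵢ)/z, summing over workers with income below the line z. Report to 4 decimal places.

Incomes under z: 13×€8,000, 36×€9,000 (q = 49 of N = 56).
Shortfall ratios: (25000−8000)/25000 = 0.6800 (×13); (25000−9000)/25000 = 0.6400 (×36).
Sum of shortfalls = 31.880000; P₁ averages over all N: 31.880000 / 56 = 0.5693.

0.5693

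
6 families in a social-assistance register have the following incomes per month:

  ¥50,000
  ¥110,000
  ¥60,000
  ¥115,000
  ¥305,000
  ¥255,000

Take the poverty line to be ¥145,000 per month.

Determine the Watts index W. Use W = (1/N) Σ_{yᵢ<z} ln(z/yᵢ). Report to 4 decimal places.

0.4092

Below the line: ¥50,000, ¥60,000, ¥110,000, ¥115,000 (q = 4 of N = 6).
ln(z/y) terms: ln(145000/50000) = 1.0647; ln(145000/60000) = 0.8824; ln(145000/110000) = 0.2763; ln(145000/115000) = 0.2318.
W = 2.455155 / 6 = 0.4092.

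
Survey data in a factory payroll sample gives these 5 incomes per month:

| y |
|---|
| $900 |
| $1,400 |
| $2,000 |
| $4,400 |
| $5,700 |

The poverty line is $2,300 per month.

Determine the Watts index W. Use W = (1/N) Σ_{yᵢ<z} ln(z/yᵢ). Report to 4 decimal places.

Incomes under z: $900, $1,400, $2,000 (q = 3 of N = 5).
Log shortfalls: ln(2300/900) = 0.9383; ln(2300/1400) = 0.4964; ln(2300/2000) = 0.1398.
W = 1.574468 / 5 = 0.3149.

0.3149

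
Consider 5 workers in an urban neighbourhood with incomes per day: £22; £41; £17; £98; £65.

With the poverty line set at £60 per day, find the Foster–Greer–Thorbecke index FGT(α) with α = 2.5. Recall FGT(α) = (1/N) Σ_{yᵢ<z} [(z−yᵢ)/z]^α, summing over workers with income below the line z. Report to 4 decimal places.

Poor units: £17, £22, £41 (q = 3 of N = 5).
Gap ratios (z−y)/z: (60−17)/60 = 0.7167; (60−22)/60 = 0.6333; (60−41)/60 = 0.3167.
Raised to α = 2.5: 0.43480; 0.31921; 0.05643.
Sum = 0.810446; FGT(2.5) = 0.810446 / 5 = 0.1621.

0.1621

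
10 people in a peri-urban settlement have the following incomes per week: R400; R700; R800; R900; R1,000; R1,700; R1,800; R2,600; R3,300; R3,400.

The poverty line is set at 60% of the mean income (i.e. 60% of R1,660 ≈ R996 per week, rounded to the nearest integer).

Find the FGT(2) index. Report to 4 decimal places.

0.0494

Below z: R400, R700, R800, R900 (q = 4 of N = 10).
Shortfall ratios: (996−400)/996 = 0.5984; (996−700)/996 = 0.2972; (996−800)/996 = 0.1968; (996−900)/996 = 0.0964.
Squared: 0.3581; 0.0883; 0.0387; 0.0093.
Sum = 0.494411; P₂ = 0.494411 / 10 = 0.0494.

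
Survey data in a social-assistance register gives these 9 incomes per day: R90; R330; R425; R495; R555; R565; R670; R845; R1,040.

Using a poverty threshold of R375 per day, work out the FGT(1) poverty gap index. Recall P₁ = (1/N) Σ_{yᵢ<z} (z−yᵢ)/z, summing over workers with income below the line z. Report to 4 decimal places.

Below z: R90, R330 (q = 2 of N = 9).
Shortfall ratios: (375−90)/375 = 0.7600; (375−330)/375 = 0.1200.
Sum of shortfalls = 0.880000; P₁ averages over all N: 0.880000 / 9 = 0.0978.

0.0978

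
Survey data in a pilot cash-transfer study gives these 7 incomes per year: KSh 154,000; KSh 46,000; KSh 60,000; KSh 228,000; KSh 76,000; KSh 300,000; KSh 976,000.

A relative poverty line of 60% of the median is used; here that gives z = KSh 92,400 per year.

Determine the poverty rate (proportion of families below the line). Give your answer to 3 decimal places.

3 of the 7 families have income below KSh 92,400.
H = 3/7 = 0.429.

0.429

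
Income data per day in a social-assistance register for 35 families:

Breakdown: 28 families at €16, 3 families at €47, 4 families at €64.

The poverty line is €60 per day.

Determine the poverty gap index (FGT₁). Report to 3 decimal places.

0.605

Incomes under z: 28×€16, 3×€47 (q = 31 of N = 35).
Normalized shortfalls: (60−16)/60 = 0.7333 (×28); (60−47)/60 = 0.2167 (×3).
Σ = 21.183333. Dividing by the full population N = 35 gives P₁ = 0.605.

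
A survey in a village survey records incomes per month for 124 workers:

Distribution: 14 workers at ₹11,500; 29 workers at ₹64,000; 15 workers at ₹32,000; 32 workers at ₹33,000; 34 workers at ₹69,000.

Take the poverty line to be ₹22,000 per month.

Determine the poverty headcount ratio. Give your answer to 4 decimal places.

14 of the 124 workers have income below ₹22,000.
H = 14/124 = 0.1129.

0.1129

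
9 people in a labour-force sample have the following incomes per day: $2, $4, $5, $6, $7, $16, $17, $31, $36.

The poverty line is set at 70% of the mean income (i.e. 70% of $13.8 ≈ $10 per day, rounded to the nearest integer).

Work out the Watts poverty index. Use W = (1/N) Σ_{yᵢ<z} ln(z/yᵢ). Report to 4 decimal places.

0.4540

Below the line: $2, $4, $5, $6, $7 (q = 5 of N = 9).
ln(z/y) terms: ln(10/2) = 1.6094; ln(10/4) = 0.9163; ln(10/5) = 0.6931; ln(10/6) = 0.5108; ln(10/7) = 0.3567.
W = 4.086376 / 9 = 0.4540.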